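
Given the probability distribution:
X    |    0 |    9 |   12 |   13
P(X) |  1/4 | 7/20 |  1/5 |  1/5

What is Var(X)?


E[X] = 163/20
E[X²] = 1819/20
Var(X) = E[X²] - (E[X])² = 1819/20 - 26569/400 = 9811/400

Var(X) = 9811/400 ≈ 24.5275


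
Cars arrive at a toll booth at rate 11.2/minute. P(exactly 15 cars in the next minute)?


Poisson(λ=11.2): P(X=15) = e^(-λ)×λ^k/k!
= e^(-11.2) × 11.2^15 / 15!
≈ 1.367419607e-05 × 5.47356575926e+15 / 1307674368000 ≈ 0.057236

P(X=15) ≈ 0.057236 ≈ 5.72%


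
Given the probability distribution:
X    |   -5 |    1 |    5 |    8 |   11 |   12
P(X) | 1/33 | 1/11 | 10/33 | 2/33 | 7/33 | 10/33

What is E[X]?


E[X] = Σ x·P(X=x)
= (-5)×(1/33) + (1)×(1/11) + (5)×(10/33) + (8)×(2/33) + (11)×(7/33) + (12)×(10/33)
= 87/11

E[X] = 87/11


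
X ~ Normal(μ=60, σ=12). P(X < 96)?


z = (96-60)/12 = 3.0
P(Z < 3.0) = 0.9987

P(X < 96) ≈ 0.9987


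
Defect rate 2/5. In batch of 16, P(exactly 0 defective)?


Binomial: P(X=0) = C(16,0)×p^0×(1-p)^16
= 1 × 1 × 43046721/152587890625 = 43046721/152587890625

P(X=0) = 43046721/152587890625 ≈ 0.03%


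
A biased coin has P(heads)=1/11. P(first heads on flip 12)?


Geometric: P(X=12) = (1-p)^(k-1)×p = (10/11)^11×1/11 = 100000000000/3138428376721

P(X=12) = 100000000000/3138428376721 ≈ 3.19%


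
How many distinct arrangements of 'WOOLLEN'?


Letters: 7, freq: {'W': 1, 'O': 2, 'L': 2, 'E': 1, 'N': 1}
7!/(1!×2!×2!×1!×1!) = 5040/4 = 1260

1260


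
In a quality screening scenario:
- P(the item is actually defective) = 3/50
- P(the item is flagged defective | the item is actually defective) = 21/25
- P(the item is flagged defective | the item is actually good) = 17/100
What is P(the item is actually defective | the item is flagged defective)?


Using Bayes' theorem:
P(A|B) = P(B|A)·P(A) / P(B)

P(the item is flagged defective) = 21/25 × 3/50 + 17/100 × 47/50
= 63/1250 + 799/5000 = 1051/5000

P(the item is actually defective|the item is flagged defective) = (63/1250) / (1051/5000) = 252/1051

P(the item is actually defective|the item is flagged defective) = 252/1051 ≈ 23.98%


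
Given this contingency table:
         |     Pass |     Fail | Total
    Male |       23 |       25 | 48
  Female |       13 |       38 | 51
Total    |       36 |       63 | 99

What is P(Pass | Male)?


P(Pass | Male) = 23/(23+25) = 23/48

P(Pass|Male) = 23/48 ≈ 47.92%


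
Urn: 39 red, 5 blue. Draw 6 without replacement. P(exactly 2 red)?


Hypergeometric: C(39,2)×C(5,4)/C(44,6)
= 741×5/7059052 = 285/543004

P(X=2) = 285/543004 ≈ 0.05%


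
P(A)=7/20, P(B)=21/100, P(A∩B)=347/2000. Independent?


P(A)×P(B) = 147/2000
P(A∩B) = 347/2000
Not equal → NOT independent

No, not independent


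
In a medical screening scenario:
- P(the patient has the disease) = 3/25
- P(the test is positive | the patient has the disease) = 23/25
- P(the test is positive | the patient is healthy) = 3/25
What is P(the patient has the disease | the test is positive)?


Using Bayes' theorem:
P(A|B) = P(B|A)·P(A) / P(B)

P(the test is positive) = 23/25 × 3/25 + 3/25 × 22/25
= 69/625 + 66/625 = 27/125

P(the patient has the disease|the test is positive) = (69/625) / (27/125) = 23/45

P(the patient has the disease|the test is positive) = 23/45 ≈ 51.11%


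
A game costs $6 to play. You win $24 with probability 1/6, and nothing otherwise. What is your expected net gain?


E[gain] = (24-6)×1/6 + (-6)×5/6
= 3 - 5 = -2

Expected net gain = $-2 ≈ $-2.00


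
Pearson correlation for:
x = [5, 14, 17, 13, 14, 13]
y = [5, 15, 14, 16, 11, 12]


n=6, Σx=76, Σy=73, Σxy=991, Σx²=1044, Σy²=967
r = (6×991 - 76×73)/√((6×1044 - 76²)(6×967 - 73²))
= 398/√(488×473) = 398/√230824 ≈ 398/480.4415 ≈ 0.8284

r ≈ 0.8284


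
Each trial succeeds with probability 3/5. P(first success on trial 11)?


Geometric: P(X=11) = (1-p)^(k-1)×p = (2/5)^10×3/5 = 3072/48828125

P(X=11) = 3072/48828125 ≈ 0.01%


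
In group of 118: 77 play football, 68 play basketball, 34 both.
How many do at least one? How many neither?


|A∪B| = 77+68-34 = 111
Neither = 118-111 = 7

At least one: 111; Neither: 7


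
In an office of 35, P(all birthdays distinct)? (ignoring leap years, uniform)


P(all different) = Π(365-i)/365 for i=0..34
= (365/365)×(364/365)×...×(331/365)
= 0.185617

P ≈ 0.1856 ≈ 18.56%


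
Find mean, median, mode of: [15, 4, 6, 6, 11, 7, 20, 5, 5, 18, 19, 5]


Sorted: [4, 5, 5, 5, 6, 6, 7, 11, 15, 18, 19, 20]
Mean = 121/12
Median = 13/2
Freq: {15: 1, 4: 1, 6: 2, 11: 1, 7: 1, 20: 1, 5: 3, 18: 1, 19: 1}
Mode: [5]

Mean=121/12, Median=13/2, Mode=5


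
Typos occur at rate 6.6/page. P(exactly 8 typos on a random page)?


Poisson(λ=6.6): P(X=8) = e^(-λ)×λ^k/k!
= e^(-6.6) × 6.6^8 / 8!
≈ 0.001360368038 × 3600406.0627 / 40320 ≈ 0.121475

P(X=8) ≈ 0.121475 ≈ 12.15%


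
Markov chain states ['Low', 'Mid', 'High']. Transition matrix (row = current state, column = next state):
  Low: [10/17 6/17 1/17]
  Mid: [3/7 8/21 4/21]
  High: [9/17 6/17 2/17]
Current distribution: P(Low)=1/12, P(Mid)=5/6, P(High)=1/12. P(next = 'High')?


P(next=High) = Σᵢ P(now=i)×P(i→High)
= 1/12×1/17 + 5/6×4/21 + 1/12×2/17
= 1/204 + 10/63 + 1/102 = 743/4284

P = 743/4284 ≈ 0.1734


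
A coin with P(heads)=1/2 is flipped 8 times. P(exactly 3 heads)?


Binomial: P(X=3) = C(8,3)×p^3×(1-p)^5
= 56 × 1/8 × 1/32 = 7/32

P(X=3) = 7/32 ≈ 21.88%


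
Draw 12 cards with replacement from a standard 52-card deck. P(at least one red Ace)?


P(not a red Ace) = 50/52 = 25/26
P(none in 12 draws) = (25/26)^12 = 59604644775390625/95428956661682176
P(≥1 red Ace) = 1 - 59604644775390625/95428956661682176 = 35824311886291551/95428956661682176

P = 35824311886291551/95428956661682176 ≈ 37.54%


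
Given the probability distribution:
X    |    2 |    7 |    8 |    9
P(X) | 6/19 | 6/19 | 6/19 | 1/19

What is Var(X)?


E[X] = 111/19
E[X²] = 783/19
Var(X) = E[X²] - (E[X])² = 783/19 - 12321/361 = 2556/361

Var(X) = 2556/361 ≈ 7.0803


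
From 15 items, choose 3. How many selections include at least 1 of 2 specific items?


Complement: C(15,3) - C(13,3) = 455 - 286 = 169

169


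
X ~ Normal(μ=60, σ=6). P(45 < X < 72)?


z₁=(45-60)/6=-2.5, z₂=(72-60)/6=2.0
P = Φ(2.0) - Φ(-2.5) = 0.977250 - 0.006210 = 0.971040 ≈ 0.9710

P(45 < X < 72) ≈ 0.9710


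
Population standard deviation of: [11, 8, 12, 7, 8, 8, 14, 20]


Mean = 88/8 = 11
  (11-11)²=0
  (8-11)²=9
  (12-11)²=1
  (7-11)²=16
  (8-11)²=9
  (8-11)²=9
  (14-11)²=9
  (20-11)²=81
Σ(x-μ)² = 134
σ² = 134/8 = 67/4

σ = √(67/4) ≈ 4.0927


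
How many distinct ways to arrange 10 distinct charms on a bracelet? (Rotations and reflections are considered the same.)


Free circular arrangements: rotations and reflections both identified.
(n-1)!/2 = 9!/2 = 362880/2 = 181440

181440


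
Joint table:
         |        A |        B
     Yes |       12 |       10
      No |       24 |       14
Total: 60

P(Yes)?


P(Yes) = (12+10)/60 = 22/60 = 11/30

P(Yes) = 11/30 ≈ 36.67%


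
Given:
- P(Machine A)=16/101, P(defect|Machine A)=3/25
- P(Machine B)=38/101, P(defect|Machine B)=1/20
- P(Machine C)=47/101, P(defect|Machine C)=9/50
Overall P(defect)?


P(B) = Σ P(B|Aᵢ)×P(Aᵢ)
  3/25×16/101 = 48/2525
  1/20×38/101 = 19/1010
  9/50×47/101 = 423/5050
Sum = 307/2525

P(defect) = 307/2525 ≈ 12.16%


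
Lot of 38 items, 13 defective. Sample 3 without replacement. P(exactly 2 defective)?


Hypergeometric: C(13,2)×C(25,1)/C(38,3)
= 78×25/8436 = 325/1406

P(X=2) = 325/1406 ≈ 23.12%


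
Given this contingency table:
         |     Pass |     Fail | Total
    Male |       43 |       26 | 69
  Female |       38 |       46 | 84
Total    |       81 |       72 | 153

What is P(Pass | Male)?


P(Pass | Male) = 43/(43+26) = 43/69

P(Pass|Male) = 43/69 ≈ 62.32%


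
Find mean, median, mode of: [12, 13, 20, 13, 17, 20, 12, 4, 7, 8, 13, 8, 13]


Sorted: [4, 7, 8, 8, 12, 12, 13, 13, 13, 13, 17, 20, 20]
Mean = 160/13
Median = 13
Freq: {12: 2, 13: 4, 20: 2, 17: 1, 4: 1, 7: 1, 8: 2}
Mode: [13]

Mean=160/13, Median=13, Mode=13


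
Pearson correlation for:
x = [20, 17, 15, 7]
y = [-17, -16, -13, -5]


n=4, Σx=59, Σy=-51, Σxy=-842, Σx²=963, Σy²=739
r = (4×(-842) - 59×(-51))/√((4×963 - 59²)(4×739 - (-51)²))
= -359/√(371×355) = -359/√131705 ≈ -359/362.9118 ≈ -0.9892

r ≈ -0.9892


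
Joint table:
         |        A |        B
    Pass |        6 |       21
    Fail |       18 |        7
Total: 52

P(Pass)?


P(Pass) = (6+21)/52 = 27/52

P(Pass) = 27/52 ≈ 51.92%


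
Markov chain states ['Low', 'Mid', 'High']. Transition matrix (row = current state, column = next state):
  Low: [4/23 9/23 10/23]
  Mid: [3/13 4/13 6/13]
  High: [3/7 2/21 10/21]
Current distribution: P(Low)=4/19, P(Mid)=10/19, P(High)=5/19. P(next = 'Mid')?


P(next=Mid) = Σᵢ P(now=i)×P(i→Mid)
= 4/19×9/23 + 10/19×4/13 + 5/19×2/21
= 36/437 + 40/247 + 10/399 = 32138/119301

P = 32138/119301 ≈ 0.2694


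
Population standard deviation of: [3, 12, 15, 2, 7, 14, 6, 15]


Mean = 74/8 = 37/4
  (3-37/4)²=625/16
  (12-37/4)²=121/16
  (15-37/4)²=529/16
  (2-37/4)²=841/16
  (7-37/4)²=81/16
  (14-37/4)²=361/16
  (6-37/4)²=169/16
  (15-37/4)²=529/16
Σ(x-μ)² = 407/2
σ² = (407/2)/8 = 407/16

σ = √(407/16) ≈ 5.0436


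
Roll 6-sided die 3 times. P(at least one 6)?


P(no 6)^3 = (5/6)^3 = 125/216
P(≥1) = 1 - 125/216 = 91/216

P = 91/216 ≈ 42.13%


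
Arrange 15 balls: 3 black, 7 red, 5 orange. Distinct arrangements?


15!/(3!×7!×5!) = 360360

360360


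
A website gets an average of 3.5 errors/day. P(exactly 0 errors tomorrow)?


Poisson(λ=3.5): P(X=0) = e^(-λ)×λ^k/k!
= e^(-3.5) × 3.5^0 / 0!
≈ 0.03019738342 × 1 / 1 ≈ 0.030197

P(X=0) ≈ 0.030197 ≈ 3.02%


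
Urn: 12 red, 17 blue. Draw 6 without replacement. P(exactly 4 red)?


Hypergeometric: C(12,4)×C(17,2)/C(29,6)
= 495×136/475020 = 374/2639

P(X=4) = 374/2639 ≈ 14.17%


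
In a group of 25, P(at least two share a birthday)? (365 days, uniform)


P(all different) = Π(365-i)/365 for i=0..24
= 0.431300
P(match) = 1 - 0.431300 = 0.568700

P ≈ 0.5687 ≈ 56.87%


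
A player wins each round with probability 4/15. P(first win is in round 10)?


Geometric: P(X=10) = (1-p)^(k-1)×p = (11/15)^9×4/15 = 9431790764/576650390625

P(X=10) = 9431790764/576650390625 ≈ 1.64%


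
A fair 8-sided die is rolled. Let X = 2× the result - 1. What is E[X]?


E[die] = (1+8)/2 = 9/2
E[X] = 2×9/2 - 1 = 8

E[X] = 8


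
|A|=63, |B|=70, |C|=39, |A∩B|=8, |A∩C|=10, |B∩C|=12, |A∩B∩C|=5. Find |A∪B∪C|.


|A∪B∪C| = 63+70+39-8-10-12+5 = 147

|A∪B∪C| = 147


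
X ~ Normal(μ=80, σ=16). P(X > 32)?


z = (32-80)/16 = -3.0
P(X > 32) = 1 - P(Z ≤ -3.0) = 1 - 0.0013 = 0.9987

P(X > 32) ≈ 0.9987


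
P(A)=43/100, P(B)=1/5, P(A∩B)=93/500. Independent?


P(A)×P(B) = 43/500
P(A∩B) = 93/500
Not equal → NOT independent

No, not independent


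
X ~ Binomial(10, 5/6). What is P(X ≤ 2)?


P(X ≤ 2) = Σ P(X=i) for i=0..2
P(X=0) = 1/60466176
P(X=1) = 25/30233088
P(X=2) = 125/6718464
Sum = 49/2519424

P(X ≤ 2) = 49/2519424 ≈ 0.00%


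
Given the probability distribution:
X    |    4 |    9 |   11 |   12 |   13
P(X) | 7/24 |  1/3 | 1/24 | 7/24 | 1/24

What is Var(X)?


E[X] = 26/3
E[X²] = 343/4
Var(X) = E[X²] - (E[X])² = 343/4 - 676/9 = 383/36

Var(X) = 383/36 ≈ 10.6389


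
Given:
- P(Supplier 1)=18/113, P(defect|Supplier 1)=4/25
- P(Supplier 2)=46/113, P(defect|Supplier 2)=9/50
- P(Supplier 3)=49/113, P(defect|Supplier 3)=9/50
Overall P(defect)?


P(B) = Σ P(B|Aᵢ)×P(Aᵢ)
  4/25×18/113 = 72/2825
  9/50×46/113 = 207/2825
  9/50×49/113 = 441/5650
Sum = 999/5650

P(defect) = 999/5650 ≈ 17.68%


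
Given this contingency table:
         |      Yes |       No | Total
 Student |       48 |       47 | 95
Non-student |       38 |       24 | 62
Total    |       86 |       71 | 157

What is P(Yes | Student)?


P(Yes | Student) = 48/(48+47) = 48/95

P(Yes|Student) = 48/95 ≈ 50.53%


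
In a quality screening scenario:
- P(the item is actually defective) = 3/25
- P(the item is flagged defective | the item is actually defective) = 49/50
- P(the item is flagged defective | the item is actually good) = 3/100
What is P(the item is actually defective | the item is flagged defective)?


Using Bayes' theorem:
P(A|B) = P(B|A)·P(A) / P(B)

P(the item is flagged defective) = 49/50 × 3/25 + 3/100 × 22/25
= 147/1250 + 33/1250 = 18/125

P(the item is actually defective|the item is flagged defective) = (147/1250) / (18/125) = 49/60

P(the item is actually defective|the item is flagged defective) = 49/60 ≈ 81.67%


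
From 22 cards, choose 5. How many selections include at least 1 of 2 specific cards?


Complement: C(22,5) - C(20,5) = 26334 - 15504 = 10830

10830


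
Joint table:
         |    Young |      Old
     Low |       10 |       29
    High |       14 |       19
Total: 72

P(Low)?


P(Low) = (10+29)/72 = 39/72 = 13/24

P(Low) = 13/24 ≈ 54.17%


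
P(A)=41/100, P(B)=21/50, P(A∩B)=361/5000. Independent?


P(A)×P(B) = 861/5000
P(A∩B) = 361/5000
Not equal → NOT independent

No, not independent


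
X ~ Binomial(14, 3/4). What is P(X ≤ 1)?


P(X ≤ 1) = Σ P(X=i) for i=0..1
P(X=0) = 1/268435456
P(X=1) = 21/134217728
Sum = 43/268435456

P(X ≤ 1) = 43/268435456 ≈ 0.00%


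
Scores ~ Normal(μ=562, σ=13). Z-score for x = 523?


z = (x - μ)/σ = (523 - 562)/13 = -3.0

z = -3.0


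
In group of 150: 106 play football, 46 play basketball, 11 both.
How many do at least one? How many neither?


|A∪B| = 106+46-11 = 141
Neither = 150-141 = 9

At least one: 141; Neither: 9


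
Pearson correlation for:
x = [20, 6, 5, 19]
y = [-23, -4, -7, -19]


n=4, Σx=50, Σy=-53, Σxy=-880, Σx²=822, Σy²=955
r = (4×(-880) - 50×(-53))/√((4×822 - 50²)(4×955 - (-53)²))
= -870/√(788×1011) = -870/√796668 ≈ -870/892.5626 ≈ -0.9747

r ≈ -0.9747


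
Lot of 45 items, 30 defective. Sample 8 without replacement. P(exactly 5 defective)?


Hypergeometric: C(30,5)×C(15,3)/C(45,8)
= 142506×455/215553195 = 110838/368467

P(X=5) = 110838/368467 ≈ 30.08%


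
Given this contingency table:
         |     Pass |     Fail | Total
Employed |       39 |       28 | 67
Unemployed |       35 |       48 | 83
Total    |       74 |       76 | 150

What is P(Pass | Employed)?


P(Pass | Employed) = 39/(39+28) = 39/67

P(Pass|Employed) = 39/67 ≈ 58.21%


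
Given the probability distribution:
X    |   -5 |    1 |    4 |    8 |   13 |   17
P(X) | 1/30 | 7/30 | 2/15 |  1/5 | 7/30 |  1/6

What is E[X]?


E[X] = Σ x·P(X=x)
= (-5)×(1/30) + (1)×(7/30) + (4)×(2/15) + (8)×(1/5) + (13)×(7/30) + (17)×(1/6)
= 121/15

E[X] = 121/15


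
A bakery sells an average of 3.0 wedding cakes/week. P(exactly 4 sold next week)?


Poisson(λ=3.0): P(X=4) = e^(-λ)×λ^k/k!
= e^(-3.0) × 3.0^4 / 4!
≈ 0.04978706837 × 81 / 24 ≈ 0.168031

P(X=4) ≈ 0.168031 ≈ 16.80%


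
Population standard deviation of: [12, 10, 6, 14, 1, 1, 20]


Mean = 64/7
  (12-64/7)²=400/49
  (10-64/7)²=36/49
  (6-64/7)²=484/49
  (14-64/7)²=1156/49
  (1-64/7)²=3249/49
  (1-64/7)²=3249/49
  (20-64/7)²=5776/49
Σ(x-μ)² = 2050/7
σ² = (2050/7)/7 = 2050/49

σ = √(2050/49) ≈ 6.4681


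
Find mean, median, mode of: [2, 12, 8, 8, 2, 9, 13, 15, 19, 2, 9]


Sorted: [2, 2, 2, 8, 8, 9, 9, 12, 13, 15, 19]
Mean = 99/11 = 9
Median = 9
Freq: {2: 3, 12: 1, 8: 2, 9: 2, 13: 1, 15: 1, 19: 1}
Mode: [2]

Mean=9, Median=9, Mode=2


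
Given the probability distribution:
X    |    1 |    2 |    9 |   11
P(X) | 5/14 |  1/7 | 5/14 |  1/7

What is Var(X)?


E[X] = 38/7
E[X²] = 330/7
Var(X) = E[X²] - (E[X])² = 330/7 - 1444/49 = 866/49

Var(X) = 866/49 ≈ 17.6735


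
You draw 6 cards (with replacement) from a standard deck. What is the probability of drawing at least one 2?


P(not a 2) = 48/52 = 12/13
P(none in 6 draws) = (12/13)^6 = 2985984/4826809
P(≥1 2) = 1 - 2985984/4826809 = 1840825/4826809

P = 1840825/4826809 ≈ 38.14%


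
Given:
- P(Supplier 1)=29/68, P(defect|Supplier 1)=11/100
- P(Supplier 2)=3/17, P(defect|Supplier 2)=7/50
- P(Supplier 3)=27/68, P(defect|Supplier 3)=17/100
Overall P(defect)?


P(B) = Σ P(B|Aᵢ)×P(Aᵢ)
  11/100×29/68 = 319/6800
  7/50×3/17 = 21/850
  17/100×27/68 = 27/400
Sum = 473/3400

P(defect) = 473/3400 ≈ 13.91%


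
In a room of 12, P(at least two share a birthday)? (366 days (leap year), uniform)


P(all different) = Π(366-i)/366 for i=0..11
= 0.833396
P(match) = 1 - 0.833396 = 0.166604

P ≈ 0.1666 ≈ 16.66%


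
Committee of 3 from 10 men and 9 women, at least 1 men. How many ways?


Count by #men:
  1M,2W: C(10,1)×C(9,2)=360
  2M,1W: C(10,2)×C(9,1)=405
  3M,0W: C(10,3)×C(9,0)=120
Total = 885

885


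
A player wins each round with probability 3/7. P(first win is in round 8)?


Geometric: P(X=8) = (1-p)^(k-1)×p = (4/7)^7×3/7 = 49152/5764801

P(X=8) = 49152/5764801 ≈ 0.85%


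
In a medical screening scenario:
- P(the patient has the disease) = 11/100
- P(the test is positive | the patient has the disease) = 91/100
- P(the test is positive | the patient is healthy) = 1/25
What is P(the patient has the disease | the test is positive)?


Using Bayes' theorem:
P(A|B) = P(B|A)·P(A) / P(B)

P(the test is positive) = 91/100 × 11/100 + 1/25 × 89/100
= 1001/10000 + 89/2500 = 1357/10000

P(the patient has the disease|the test is positive) = (1001/10000) / (1357/10000) = 1001/1357

P(the patient has the disease|the test is positive) = 1001/1357 ≈ 73.77%


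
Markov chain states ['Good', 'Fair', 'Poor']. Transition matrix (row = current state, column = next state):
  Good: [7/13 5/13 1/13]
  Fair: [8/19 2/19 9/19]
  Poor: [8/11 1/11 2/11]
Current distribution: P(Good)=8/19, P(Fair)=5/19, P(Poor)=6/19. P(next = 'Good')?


P(next=Good) = Σᵢ P(now=i)×P(i→Good)
= 8/19×7/13 + 5/19×8/19 + 6/19×8/11
= 56/247 + 40/361 + 48/209 = 29280/51623

P = 29280/51623 ≈ 0.5672


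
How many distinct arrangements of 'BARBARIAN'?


Letters: 9, freq: {'B': 2, 'A': 3, 'R': 2, 'I': 1, 'N': 1}
9!/(2!×3!×2!×1!×1!) = 362880/24 = 15120

15120


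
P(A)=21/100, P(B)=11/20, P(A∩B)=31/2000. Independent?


P(A)×P(B) = 231/2000
P(A∩B) = 31/2000
Not equal → NOT independent

No, not independent


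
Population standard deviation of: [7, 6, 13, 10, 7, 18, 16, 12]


Mean = 89/8
  (7-89/8)²=1089/64
  (6-89/8)²=1681/64
  (13-89/8)²=225/64
  (10-89/8)²=81/64
  (7-89/8)²=1089/64
  (18-89/8)²=3025/64
  (16-89/8)²=1521/64
  (12-89/8)²=49/64
Σ(x-μ)² = 1095/8
σ² = (1095/8)/8 = 1095/64

σ = √(1095/64) ≈ 4.1363


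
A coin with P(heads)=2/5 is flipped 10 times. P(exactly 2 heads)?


Binomial: P(X=2) = C(10,2)×p^2×(1-p)^8
= 45 × 4/25 × 6561/390625 = 236196/1953125

P(X=2) = 236196/1953125 ≈ 12.09%


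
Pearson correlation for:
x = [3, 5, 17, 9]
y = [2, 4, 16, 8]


n=4, Σx=34, Σy=30, Σxy=370, Σx²=404, Σy²=340
r = (4×370 - 34×30)/√((4×404 - 34²)(4×340 - 30²))
= 460/√(460×460) = 460/√211600 ≈ 460/460.0000 ≈ 1.0000

r ≈ 1.0000


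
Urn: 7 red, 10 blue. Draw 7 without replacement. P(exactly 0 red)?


Hypergeometric: C(7,0)×C(10,7)/C(17,7)
= 1×120/19448 = 15/2431

P(X=0) = 15/2431 ≈ 0.62%


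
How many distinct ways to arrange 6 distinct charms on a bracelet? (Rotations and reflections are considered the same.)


Free circular arrangements: rotations and reflections both identified.
(n-1)!/2 = 5!/2 = 120/2 = 60

60


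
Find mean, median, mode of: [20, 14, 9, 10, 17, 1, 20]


Sorted: [1, 9, 10, 14, 17, 20, 20]
Mean = 91/7 = 13
Median = 14
Freq: {20: 2, 14: 1, 9: 1, 10: 1, 17: 1, 1: 1}
Mode: [20]

Mean=13, Median=14, Mode=20


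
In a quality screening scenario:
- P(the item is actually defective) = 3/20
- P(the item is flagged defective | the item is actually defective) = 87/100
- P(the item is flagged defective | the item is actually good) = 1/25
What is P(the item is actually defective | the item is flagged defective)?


Using Bayes' theorem:
P(A|B) = P(B|A)·P(A) / P(B)

P(the item is flagged defective) = 87/100 × 3/20 + 1/25 × 17/20
= 261/2000 + 17/500 = 329/2000

P(the item is actually defective|the item is flagged defective) = (261/2000) / (329/2000) = 261/329

P(the item is actually defective|the item is flagged defective) = 261/329 ≈ 79.33%


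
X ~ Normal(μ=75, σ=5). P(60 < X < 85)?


z₁=(60-75)/5=-3.0, z₂=(85-75)/5=2.0
P = Φ(2.0) - Φ(-3.0) = 0.977250 - 0.001350 = 0.975900 ≈ 0.9759

P(60 < X < 85) ≈ 0.9759


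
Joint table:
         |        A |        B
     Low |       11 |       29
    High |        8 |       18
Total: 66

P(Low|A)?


P(Low|A) = 11/(11+8) = 11/19

P = 11/19 ≈ 57.89%


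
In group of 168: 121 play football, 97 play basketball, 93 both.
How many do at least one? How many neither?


|A∪B| = 121+97-93 = 125
Neither = 168-125 = 43

At least one: 125; Neither: 43


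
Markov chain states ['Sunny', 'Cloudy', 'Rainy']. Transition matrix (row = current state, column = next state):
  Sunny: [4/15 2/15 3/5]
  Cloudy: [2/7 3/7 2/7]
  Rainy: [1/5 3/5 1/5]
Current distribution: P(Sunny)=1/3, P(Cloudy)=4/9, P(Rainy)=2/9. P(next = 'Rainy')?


P(next=Rainy) = Σᵢ P(now=i)×P(i→Rainy)
= 1/3×3/5 + 4/9×2/7 + 2/9×1/5
= 1/5 + 8/63 + 2/45 = 13/35

P = 13/35 ≈ 0.3714


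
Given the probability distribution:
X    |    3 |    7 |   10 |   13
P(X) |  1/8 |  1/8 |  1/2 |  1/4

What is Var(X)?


E[X] = 19/2
E[X²] = 199/2
Var(X) = E[X²] - (E[X])² = 199/2 - 361/4 = 37/4

Var(X) = 37/4 ≈ 9.2500


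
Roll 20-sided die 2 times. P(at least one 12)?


P(no 12)^2 = (19/20)^2 = 361/400
P(≥1) = 1 - 361/400 = 39/400

P = 39/400 ≈ 9.75%


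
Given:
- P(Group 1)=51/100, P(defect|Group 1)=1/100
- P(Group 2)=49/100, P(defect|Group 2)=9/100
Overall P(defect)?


P(B) = Σ P(B|Aᵢ)×P(Aᵢ)
  1/100×51/100 = 51/10000
  9/100×49/100 = 441/10000
Sum = 123/2500

P(defect) = 123/2500 ≈ 4.92%


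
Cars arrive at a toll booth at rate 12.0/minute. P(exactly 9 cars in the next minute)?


Poisson(λ=12.0): P(X=9) = e^(-λ)×λ^k/k!
= e^(-12.0) × 12.0^9 / 9!
≈ 6.144212353e-06 × 5159780352 / 362880 ≈ 0.087364

P(X=9) ≈ 0.087364 ≈ 8.74%


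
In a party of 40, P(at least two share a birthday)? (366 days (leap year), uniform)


P(all different) = Π(366-i)/366 for i=0..39
= 0.109455
P(match) = 1 - 0.109455 = 0.890545

P ≈ 0.8905 ≈ 89.05%


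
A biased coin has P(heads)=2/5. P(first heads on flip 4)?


Geometric: P(X=4) = (1-p)^(k-1)×p = (3/5)^3×2/5 = 54/625

P(X=4) = 54/625 ≈ 8.64%


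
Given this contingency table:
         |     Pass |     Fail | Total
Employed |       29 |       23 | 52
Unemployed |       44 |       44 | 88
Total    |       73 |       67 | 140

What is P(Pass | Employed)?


P(Pass | Employed) = 29/(29+23) = 29/52

P(Pass|Employed) = 29/52 ≈ 55.77%


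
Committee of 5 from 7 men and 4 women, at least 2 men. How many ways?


Count by #men:
  2M,3W: C(7,2)×C(4,3)=84
  3M,2W: C(7,3)×C(4,2)=210
  4M,1W: C(7,4)×C(4,1)=140
  5M,0W: C(7,5)×C(4,0)=21
Total = 455

455


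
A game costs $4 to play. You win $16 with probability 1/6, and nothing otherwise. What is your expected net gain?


E[gain] = (16-4)×1/6 + (-4)×5/6
= 2 - 10/3 = -4/3

Expected net gain = $-4/3 ≈ $-1.33


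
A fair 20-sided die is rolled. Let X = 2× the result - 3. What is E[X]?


E[die] = (1+20)/2 = 21/2
E[X] = 2×21/2 - 3 = 18

E[X] = 18


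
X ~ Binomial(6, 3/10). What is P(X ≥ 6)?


P(X ≥ 6) = Σ P(X=i) for i=6..6
P(X=6) = 729/1000000
Sum = 729/1000000

P(X ≥ 6) = 729/1000000 ≈ 0.07%


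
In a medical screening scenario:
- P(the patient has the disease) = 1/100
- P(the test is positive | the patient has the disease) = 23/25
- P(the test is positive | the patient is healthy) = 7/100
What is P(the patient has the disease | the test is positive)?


Using Bayes' theorem:
P(A|B) = P(B|A)·P(A) / P(B)

P(the test is positive) = 23/25 × 1/100 + 7/100 × 99/100
= 23/2500 + 693/10000 = 157/2000

P(the patient has the disease|the test is positive) = (23/2500) / (157/2000) = 92/785

P(the patient has the disease|the test is positive) = 92/785 ≈ 11.72%


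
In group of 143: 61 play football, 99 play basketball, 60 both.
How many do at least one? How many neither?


|A∪B| = 61+99-60 = 100
Neither = 143-100 = 43

At least one: 100; Neither: 43


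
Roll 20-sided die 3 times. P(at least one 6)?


P(no 6)^3 = (19/20)^3 = 6859/8000
P(≥1) = 1 - 6859/8000 = 1141/8000

P = 1141/8000 ≈ 14.26%


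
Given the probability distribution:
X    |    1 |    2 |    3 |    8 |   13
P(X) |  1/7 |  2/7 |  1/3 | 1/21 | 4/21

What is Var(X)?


E[X] = 32/7
E[X²] = 830/21
Var(X) = E[X²] - (E[X])² = 830/21 - 1024/49 = 2738/147

Var(X) = 2738/147 ≈ 18.6259


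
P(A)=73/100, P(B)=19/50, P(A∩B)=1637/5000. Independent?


P(A)×P(B) = 1387/5000
P(A∩B) = 1637/5000
Not equal → NOT independent

No, not independent


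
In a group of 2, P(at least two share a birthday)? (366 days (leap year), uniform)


P(all different) = Π(366-i)/366 for i=0..1
= 0.997268
P(match) = 1 - 0.997268 = 0.002732

P ≈ 0.0027 ≈ 0.27%


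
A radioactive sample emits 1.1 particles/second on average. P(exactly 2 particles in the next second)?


Poisson(λ=1.1): P(X=2) = e^(-λ)×λ^k/k!
= e^(-1.1) × 1.1^2 / 2!
≈ 0.3328710837 × 1.21 / 2 ≈ 0.201387

P(X=2) ≈ 0.201387 ≈ 20.14%


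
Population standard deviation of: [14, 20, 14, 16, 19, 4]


Mean = 87/6 = 29/2
  (14-29/2)²=1/4
  (20-29/2)²=121/4
  (14-29/2)²=1/4
  (16-29/2)²=9/4
  (19-29/2)²=81/4
  (4-29/2)²=441/4
Σ(x-μ)² = 327/2
σ² = (327/2)/6 = 109/4

σ = √(109/4) ≈ 5.2202


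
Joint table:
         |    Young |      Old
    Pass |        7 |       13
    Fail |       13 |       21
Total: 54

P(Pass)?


P(Pass) = (7+13)/54 = 20/54 = 10/27

P(Pass) = 10/27 ≈ 37.04%


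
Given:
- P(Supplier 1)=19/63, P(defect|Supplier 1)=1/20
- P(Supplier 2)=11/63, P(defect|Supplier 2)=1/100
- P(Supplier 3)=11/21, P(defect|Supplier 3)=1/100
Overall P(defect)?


P(B) = Σ P(B|Aᵢ)×P(Aᵢ)
  1/20×19/63 = 19/1260
  1/100×11/63 = 11/6300
  1/100×11/21 = 11/2100
Sum = 139/6300

P(defect) = 139/6300 ≈ 2.21%


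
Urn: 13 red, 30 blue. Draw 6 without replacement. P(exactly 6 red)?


Hypergeometric: C(13,6)×C(30,0)/C(43,6)
= 1716×1/6096454 = 66/234479

P(X=6) = 66/234479 ≈ 0.03%


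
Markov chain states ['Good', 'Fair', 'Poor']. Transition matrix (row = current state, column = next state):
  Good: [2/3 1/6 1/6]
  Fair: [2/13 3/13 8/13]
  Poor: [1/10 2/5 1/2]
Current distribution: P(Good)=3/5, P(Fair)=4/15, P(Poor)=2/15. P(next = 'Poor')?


P(next=Poor) = Σᵢ P(now=i)×P(i→Poor)
= 3/5×1/6 + 4/15×8/13 + 2/15×1/2
= 1/10 + 32/195 + 1/15 = 43/130

P = 43/130 ≈ 0.3308


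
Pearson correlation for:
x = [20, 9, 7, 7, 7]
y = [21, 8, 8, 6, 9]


n=5, Σx=50, Σy=52, Σxy=653, Σx²=628, Σy²=686
r = (5×653 - 50×52)/√((5×628 - 50²)(5×686 - 52²))
= 665/√(640×726) = 665/√464640 ≈ 665/681.6451 ≈ 0.9756

r ≈ 0.9756


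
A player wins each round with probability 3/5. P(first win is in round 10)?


Geometric: P(X=10) = (1-p)^(k-1)×p = (2/5)^9×3/5 = 1536/9765625

P(X=10) = 1536/9765625 ≈ 0.02%


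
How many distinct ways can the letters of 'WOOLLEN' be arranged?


Letters: 7, freq: {'W': 1, 'O': 2, 'L': 2, 'E': 1, 'N': 1}
7!/(1!×2!×2!×1!×1!) = 5040/4 = 1260

1260


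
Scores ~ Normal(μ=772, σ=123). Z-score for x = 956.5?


z = (x - μ)/σ = (956.5 - 772)/123 = 1.5

z = 1.5


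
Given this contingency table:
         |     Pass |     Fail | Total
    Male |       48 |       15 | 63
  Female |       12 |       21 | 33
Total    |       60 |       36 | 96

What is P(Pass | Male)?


P(Pass | Male) = 48/(48+15) = 48/63 = 16/21

P(Pass|Male) = 16/21 ≈ 76.19%


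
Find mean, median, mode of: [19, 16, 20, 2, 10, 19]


Sorted: [2, 10, 16, 19, 19, 20]
Mean = 86/6 = 43/3
Median = 35/2
Freq: {19: 2, 16: 1, 20: 1, 2: 1, 10: 1}
Mode: [19]

Mean=43/3, Median=35/2, Mode=19


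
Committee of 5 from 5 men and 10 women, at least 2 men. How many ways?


Count by #men:
  2M,3W: C(5,2)×C(10,3)=1200
  3M,2W: C(5,3)×C(10,2)=450
  4M,1W: C(5,4)×C(10,1)=50
  5M,0W: C(5,5)×C(10,0)=1
Total = 1701

1701


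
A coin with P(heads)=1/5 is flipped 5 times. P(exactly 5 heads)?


Binomial: P(X=5) = C(5,5)×p^5×(1-p)^0
= 1 × 1/3125 × 1 = 1/3125

P(X=5) = 1/3125 ≈ 0.03%


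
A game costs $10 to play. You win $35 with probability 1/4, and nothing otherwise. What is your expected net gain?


E[gain] = (35-10)×1/4 + (-10)×3/4
= 25/4 - 15/2 = -5/4

Expected net gain = $-5/4 ≈ $-1.25


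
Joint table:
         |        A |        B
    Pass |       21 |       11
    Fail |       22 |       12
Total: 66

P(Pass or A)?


P(Pass∨A) = P(Pass) + P(A) - P(Pass∧A)
= (32 + 43 - 21)/66 = 54/66 = 9/11

P = 9/11 ≈ 81.82%


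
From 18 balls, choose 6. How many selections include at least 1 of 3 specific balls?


Complement: C(18,6) - C(15,6) = 18564 - 5005 = 13559

13559


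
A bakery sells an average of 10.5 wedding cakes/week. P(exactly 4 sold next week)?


Poisson(λ=10.5): P(X=4) = e^(-λ)×λ^k/k!
= e^(-10.5) × 10.5^4 / 4!
≈ 2.753644935e-05 × 12155.0625 / 24 ≈ 0.013946

P(X=4) ≈ 0.013946 ≈ 1.39%


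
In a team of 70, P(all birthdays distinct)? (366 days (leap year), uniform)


P(all different) = Π(366-i)/366 for i=0..69
= (366/366)×(365/366)×...×(297/366)
= 0.000858

P ≈ 0.0009 ≈ 0.09%


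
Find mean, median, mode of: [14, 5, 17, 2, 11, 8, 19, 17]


Sorted: [2, 5, 8, 11, 14, 17, 17, 19]
Mean = 93/8
Median = 25/2
Freq: {14: 1, 5: 1, 17: 2, 2: 1, 11: 1, 8: 1, 19: 1}
Mode: [17]

Mean=93/8, Median=25/2, Mode=17


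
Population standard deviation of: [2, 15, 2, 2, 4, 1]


Mean = 26/6 = 13/3
  (2-13/3)²=49/9
  (15-13/3)²=1024/9
  (2-13/3)²=49/9
  (2-13/3)²=49/9
  (4-13/3)²=1/9
  (1-13/3)²=100/9
Σ(x-μ)² = 424/3
σ² = (424/3)/6 = 212/9

σ = √(212/9) ≈ 4.8534


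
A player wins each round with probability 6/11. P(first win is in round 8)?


Geometric: P(X=8) = (1-p)^(k-1)×p = (5/11)^7×6/11 = 468750/214358881

P(X=8) = 468750/214358881 ≈ 0.22%


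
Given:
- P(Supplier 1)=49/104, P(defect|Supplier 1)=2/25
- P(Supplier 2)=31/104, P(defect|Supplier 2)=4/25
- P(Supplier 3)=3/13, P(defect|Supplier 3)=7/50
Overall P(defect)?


P(B) = Σ P(B|Aᵢ)×P(Aᵢ)
  2/25×49/104 = 49/1300
  4/25×31/104 = 31/650
  7/50×3/13 = 21/650
Sum = 153/1300

P(defect) = 153/1300 ≈ 11.77%


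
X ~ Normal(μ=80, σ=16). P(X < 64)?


z = (64-80)/16 = -1.0
P(Z < -1.0) = 0.1587

P(X < 64) ≈ 0.1587


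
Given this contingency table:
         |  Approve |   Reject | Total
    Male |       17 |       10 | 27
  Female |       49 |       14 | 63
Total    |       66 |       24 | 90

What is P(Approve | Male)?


P(Approve | Male) = 17/(17+10) = 17/27

P(Approve|Male) = 17/27 ≈ 62.96%


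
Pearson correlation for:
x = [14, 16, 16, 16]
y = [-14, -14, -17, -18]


n=4, Σx=62, Σy=-63, Σxy=-980, Σx²=964, Σy²=1005
r = (4×(-980) - 62×(-63))/√((4×964 - 62²)(4×1005 - (-63)²))
= -14/√(12×51) = -14/√612 ≈ -14/24.7386 ≈ -0.5659

r ≈ -0.5659


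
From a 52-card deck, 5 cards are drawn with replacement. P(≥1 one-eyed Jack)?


P(not a one-eyed Jack) = 50/52 = 25/26
P(none in 5 draws) = (25/26)^5 = 9765625/11881376
P(≥1 one-eyed Jack) = 1 - 9765625/11881376 = 2115751/11881376

P = 2115751/11881376 ≈ 17.81%


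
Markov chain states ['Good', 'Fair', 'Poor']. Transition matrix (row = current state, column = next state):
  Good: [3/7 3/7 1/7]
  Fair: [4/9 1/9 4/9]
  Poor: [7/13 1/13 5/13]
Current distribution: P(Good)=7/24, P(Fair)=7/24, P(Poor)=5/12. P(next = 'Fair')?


P(next=Fair) = Σᵢ P(now=i)×P(i→Fair)
= 7/24×3/7 + 7/24×1/9 + 5/12×1/13
= 1/8 + 7/216 + 5/156 = 133/702

P = 133/702 ≈ 0.1895


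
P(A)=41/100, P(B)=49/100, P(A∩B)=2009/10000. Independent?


P(A)×P(B) = 2009/10000
P(A∩B) = 2009/10000
Equal ✓ → Independent

Yes, independent


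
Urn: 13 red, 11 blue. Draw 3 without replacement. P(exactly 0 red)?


Hypergeometric: C(13,0)×C(11,3)/C(24,3)
= 1×165/2024 = 15/184

P(X=0) = 15/184 ≈ 8.15%


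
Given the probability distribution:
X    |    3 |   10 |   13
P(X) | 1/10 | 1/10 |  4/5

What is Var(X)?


E[X] = 117/10
E[X²] = 1461/10
Var(X) = E[X²] - (E[X])² = 1461/10 - 13689/100 = 921/100

Var(X) = 921/100 ≈ 9.2100


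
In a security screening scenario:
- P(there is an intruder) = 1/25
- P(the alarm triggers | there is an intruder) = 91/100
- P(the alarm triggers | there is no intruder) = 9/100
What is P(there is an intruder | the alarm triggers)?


Using Bayes' theorem:
P(A|B) = P(B|A)·P(A) / P(B)

P(the alarm triggers) = 91/100 × 1/25 + 9/100 × 24/25
= 91/2500 + 54/625 = 307/2500

P(there is an intruder|the alarm triggers) = (91/2500) / (307/2500) = 91/307

P(there is an intruder|the alarm triggers) = 91/307 ≈ 29.64%


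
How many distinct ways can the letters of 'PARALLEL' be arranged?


Letters: 8, freq: {'P': 1, 'A': 2, 'R': 1, 'L': 3, 'E': 1}
8!/(1!×2!×1!×3!×1!) = 40320/12 = 3360

3360


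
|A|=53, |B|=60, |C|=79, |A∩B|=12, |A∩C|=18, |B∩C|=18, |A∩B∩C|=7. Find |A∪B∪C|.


|A∪B∪C| = 53+60+79-12-18-18+7 = 151

|A∪B∪C| = 151


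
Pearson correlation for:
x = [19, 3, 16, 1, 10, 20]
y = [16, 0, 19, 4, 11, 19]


n=6, Σx=69, Σy=69, Σxy=1102, Σx²=1127, Σy²=1115
r = (6×1102 - 69×69)/√((6×1127 - 69²)(6×1115 - 69²))
= 1851/√(2001×1929) = 1851/√3859929 ≈ 1851/1964.6702 ≈ 0.9421

r ≈ 0.9421


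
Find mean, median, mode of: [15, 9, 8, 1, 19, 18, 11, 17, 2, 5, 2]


Sorted: [1, 2, 2, 5, 8, 9, 11, 15, 17, 18, 19]
Mean = 107/11
Median = 9
Freq: {15: 1, 9: 1, 8: 1, 1: 1, 19: 1, 18: 1, 11: 1, 17: 1, 2: 2, 5: 1}
Mode: [2]

Mean=107/11, Median=9, Mode=2


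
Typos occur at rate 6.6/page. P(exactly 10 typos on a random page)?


Poisson(λ=6.6): P(X=10) = e^(-λ)×λ^k/k!
= e^(-6.6) × 6.6^10 / 10!
≈ 0.001360368038 × 156833688.091 / 3628800 ≈ 0.058794

P(X=10) ≈ 0.058794 ≈ 5.88%


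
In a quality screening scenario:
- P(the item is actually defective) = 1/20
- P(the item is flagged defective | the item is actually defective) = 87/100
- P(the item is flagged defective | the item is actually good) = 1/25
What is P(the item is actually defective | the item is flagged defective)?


Using Bayes' theorem:
P(A|B) = P(B|A)·P(A) / P(B)

P(the item is flagged defective) = 87/100 × 1/20 + 1/25 × 19/20
= 87/2000 + 19/500 = 163/2000

P(the item is actually defective|the item is flagged defective) = (87/2000) / (163/2000) = 87/163

P(the item is actually defective|the item is flagged defective) = 87/163 ≈ 53.37%


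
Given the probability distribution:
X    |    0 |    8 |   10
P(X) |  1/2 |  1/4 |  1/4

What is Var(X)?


E[X] = 9/2
E[X²] = 41
Var(X) = E[X²] - (E[X])² = 41 - 81/4 = 83/4

Var(X) = 83/4 ≈ 20.7500


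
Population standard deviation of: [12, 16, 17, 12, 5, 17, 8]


Mean = 87/7
  (12-87/7)²=9/49
  (16-87/7)²=625/49
  (17-87/7)²=1024/49
  (12-87/7)²=9/49
  (5-87/7)²=2704/49
  (17-87/7)²=1024/49
  (8-87/7)²=961/49
Σ(x-μ)² = 908/7
σ² = (908/7)/7 = 908/49

σ = √(908/49) ≈ 4.3047


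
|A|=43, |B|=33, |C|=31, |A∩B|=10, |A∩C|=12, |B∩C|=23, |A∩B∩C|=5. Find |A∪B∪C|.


|A∪B∪C| = 43+33+31-10-12-23+5 = 67

|A∪B∪C| = 67


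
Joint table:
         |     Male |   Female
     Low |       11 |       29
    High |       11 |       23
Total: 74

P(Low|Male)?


P(Low|Male) = 11/(11+11) = 11/22 = 1/2

P = 1/2 ≈ 50.00%


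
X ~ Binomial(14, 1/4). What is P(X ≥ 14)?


P(X ≥ 14) = Σ P(X=i) for i=14..14
P(X=14) = 1/268435456
Sum = 1/268435456

P(X ≥ 14) = 1/268435456 ≈ 0.00%


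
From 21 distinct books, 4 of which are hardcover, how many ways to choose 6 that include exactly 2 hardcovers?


Choose 2 of the 4 hardcovers and 4 of the other 17 books:
C(4,2)×C(17,4) = 6×2380 = 14280

14280


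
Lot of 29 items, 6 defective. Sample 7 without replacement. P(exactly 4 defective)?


Hypergeometric: C(6,4)×C(23,3)/C(29,7)
= 15×1771/1560780 = 77/4524

P(X=4) = 77/4524 ≈ 1.70%


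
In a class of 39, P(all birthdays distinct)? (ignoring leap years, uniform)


P(all different) = Π(365-i)/365 for i=0..38
= (365/365)×(364/365)×...×(327/365)
= 0.121780

P ≈ 0.1218 ≈ 12.18%


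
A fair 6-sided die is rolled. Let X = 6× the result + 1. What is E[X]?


E[die] = (1+6)/2 = 7/2
E[X] = 6×7/2 + 1 = 22

E[X] = 22


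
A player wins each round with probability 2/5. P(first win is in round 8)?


Geometric: P(X=8) = (1-p)^(k-1)×p = (3/5)^7×2/5 = 4374/390625

P(X=8) = 4374/390625 ≈ 1.12%


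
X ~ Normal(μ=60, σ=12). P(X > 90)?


z = (90-60)/12 = 2.5
P(X > 90) = 1 - P(Z ≤ 2.5) = 1 - 0.9938 = 0.0062

P(X > 90) ≈ 0.0062


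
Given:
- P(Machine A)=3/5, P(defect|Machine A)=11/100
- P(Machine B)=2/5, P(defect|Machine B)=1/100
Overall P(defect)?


P(B) = Σ P(B|Aᵢ)×P(Aᵢ)
  11/100×3/5 = 33/500
  1/100×2/5 = 1/250
Sum = 7/100

P(defect) = 7/100 ≈ 7.00%


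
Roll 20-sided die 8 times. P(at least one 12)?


P(no 12)^8 = (19/20)^8 = 16983563041/25600000000
P(≥1) = 1 - 16983563041/25600000000 = 8616436959/25600000000

P = 8616436959/25600000000 ≈ 33.66%


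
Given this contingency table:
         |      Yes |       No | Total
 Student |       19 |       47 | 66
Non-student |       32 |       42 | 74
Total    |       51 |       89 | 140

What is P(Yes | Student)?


P(Yes | Student) = 19/(19+47) = 19/66

P(Yes|Student) = 19/66 ≈ 28.79%


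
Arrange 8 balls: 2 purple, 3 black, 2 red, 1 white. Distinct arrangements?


8!/(2!×3!×2!×1!) = 1680

1680


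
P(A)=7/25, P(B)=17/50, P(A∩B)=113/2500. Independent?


P(A)×P(B) = 119/1250
P(A∩B) = 113/2500
Not equal → NOT independent

No, not independent


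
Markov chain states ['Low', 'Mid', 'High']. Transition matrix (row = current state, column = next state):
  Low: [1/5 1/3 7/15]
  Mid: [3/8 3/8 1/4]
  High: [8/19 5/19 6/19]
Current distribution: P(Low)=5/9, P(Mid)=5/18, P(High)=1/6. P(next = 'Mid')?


P(next=Mid) = Σᵢ P(now=i)×P(i→Mid)
= 5/9×1/3 + 5/18×3/8 + 1/6×5/19
= 5/27 + 5/48 + 5/114 = 2735/8208

P = 2735/8208 ≈ 0.3332


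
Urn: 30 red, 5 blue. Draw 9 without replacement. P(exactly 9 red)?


Hypergeometric: C(30,9)×C(5,0)/C(35,9)
= 14307150×1/70607460 = 1495/7378

P(X=9) = 1495/7378 ≈ 20.26%


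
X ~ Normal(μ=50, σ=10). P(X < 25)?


z = (25-50)/10 = -2.5
P(Z < -2.5) = 0.0062

P(X < 25) ≈ 0.0062


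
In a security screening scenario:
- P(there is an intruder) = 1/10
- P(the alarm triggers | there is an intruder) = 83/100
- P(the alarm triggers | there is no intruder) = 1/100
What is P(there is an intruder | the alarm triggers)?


Using Bayes' theorem:
P(A|B) = P(B|A)·P(A) / P(B)

P(the alarm triggers) = 83/100 × 1/10 + 1/100 × 9/10
= 83/1000 + 9/1000 = 23/250

P(there is an intruder|the alarm triggers) = (83/1000) / (23/250) = 83/92

P(there is an intruder|the alarm triggers) = 83/92 ≈ 90.22%


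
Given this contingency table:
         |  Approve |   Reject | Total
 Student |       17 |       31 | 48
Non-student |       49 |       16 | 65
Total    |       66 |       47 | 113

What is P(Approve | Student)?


P(Approve | Student) = 17/(17+31) = 17/48

P(Approve|Student) = 17/48 ≈ 35.42%
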